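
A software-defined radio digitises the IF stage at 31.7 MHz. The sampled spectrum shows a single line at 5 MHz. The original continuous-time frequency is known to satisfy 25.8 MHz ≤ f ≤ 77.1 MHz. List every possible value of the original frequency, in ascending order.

26.7 MHz, 36.7 MHz, 58.4 MHz, 68.4 MHz

Frequencies that alias to 5 MHz are k·fs ± 5 MHz for integer k ≥ 0.
k=0: 5 MHz.
k=1: 26.7 MHz, 36.7 MHz.
k=2: 58.4 MHz, 68.4 MHz.
k=3: 90.1 MHz, 100.1 MHz.
Within [25.8 MHz, 77.1 MHz]: 26.7 MHz, 36.7 MHz, 58.4 MHz, 68.4 MHz.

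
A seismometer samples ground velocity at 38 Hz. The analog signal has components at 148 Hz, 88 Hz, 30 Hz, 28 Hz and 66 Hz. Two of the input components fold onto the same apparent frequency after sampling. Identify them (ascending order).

fs/2 = 19 Hz.
148 Hz mod fs = 34 Hz.
34 Hz > fs/2 = 19 Hz, folds to fs − 34 Hz = 4 Hz.
88 Hz mod fs = 12 Hz.
12 Hz ≤ fs/2 = 19 Hz, appears at 12 Hz.
30 Hz > fs/2 = 19 Hz, folds to fs − 30 Hz = 8 Hz.
28 Hz > fs/2 = 19 Hz, folds to fs − 28 Hz = 10 Hz.
66 Hz mod fs = 28 Hz.
28 Hz > fs/2 = 19 Hz, folds to fs − 28 Hz = 10 Hz.
28 Hz and 66 Hz both map to 10 Hz.

28 Hz, 66 Hz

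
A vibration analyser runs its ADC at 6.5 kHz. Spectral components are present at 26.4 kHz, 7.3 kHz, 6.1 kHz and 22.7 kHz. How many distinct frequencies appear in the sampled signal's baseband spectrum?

3

fs/2 = 3.25 kHz.
26.4 kHz mod fs = 0.4 kHz.
0.4 kHz ≤ fs/2 = 3.25 kHz, appears at 0.4 kHz.
7.3 kHz mod fs = 0.8 kHz.
0.8 kHz ≤ fs/2 = 3.25 kHz, appears at 0.8 kHz.
6.1 kHz > fs/2 = 3.25 kHz, folds to fs − 6.1 kHz = 0.4 kHz.
22.7 kHz mod fs = 3.2 kHz.
3.2 kHz ≤ fs/2 = 3.25 kHz, appears at 3.2 kHz.
Distinct values: {0.4 kHz, 0.8 kHz, 3.2 kHz} → 3.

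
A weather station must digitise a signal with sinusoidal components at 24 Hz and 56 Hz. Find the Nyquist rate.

112 Hz

Highest-frequency component: 56 Hz.
Nyquist rate = 2 × 56 Hz = 112 Hz.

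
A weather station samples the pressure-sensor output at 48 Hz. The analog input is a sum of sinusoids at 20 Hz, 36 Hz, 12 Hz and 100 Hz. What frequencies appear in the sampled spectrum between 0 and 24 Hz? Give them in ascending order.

fs/2 = 24 Hz.
20 Hz ≤ fs/2 = 24 Hz, passes unchanged.
36 Hz > fs/2 = 24 Hz, folds to fs − 36 Hz = 12 Hz.
12 Hz ≤ fs/2 = 24 Hz, passes unchanged.
100 Hz mod fs = 4 Hz.
4 Hz ≤ fs/2 = 24 Hz, appears at 4 Hz.
Distinct values: {4 Hz, 12 Hz, 20 Hz}.

4 Hz, 12 Hz, 20 Hz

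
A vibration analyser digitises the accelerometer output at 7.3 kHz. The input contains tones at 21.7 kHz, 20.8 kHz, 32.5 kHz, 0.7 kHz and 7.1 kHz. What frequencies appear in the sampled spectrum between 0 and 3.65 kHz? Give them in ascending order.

0.2 kHz, 0.7 kHz, 1.1 kHz, 3.3 kHz

fs/2 = 3.65 kHz.
21.7 kHz mod fs = 7.1 kHz.
7.1 kHz > fs/2 = 3.65 kHz, folds to fs − 7.1 kHz = 0.2 kHz.
20.8 kHz mod fs = 6.2 kHz.
6.2 kHz > fs/2 = 3.65 kHz, folds to fs − 6.2 kHz = 1.1 kHz.
32.5 kHz mod fs = 3.3 kHz.
3.3 kHz ≤ fs/2 = 3.65 kHz, appears at 3.3 kHz.
0.7 kHz ≤ fs/2 = 3.65 kHz, passes unchanged.
7.1 kHz > fs/2 = 3.65 kHz, folds to fs − 7.1 kHz = 0.2 kHz.
Distinct values: {0.2 kHz, 0.7 kHz, 1.1 kHz, 3.3 kHz}.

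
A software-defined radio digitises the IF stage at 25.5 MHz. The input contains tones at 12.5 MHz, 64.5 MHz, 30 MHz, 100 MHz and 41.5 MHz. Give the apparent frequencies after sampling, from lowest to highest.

2 MHz, 4.5 MHz, 9.5 MHz, 12 MHz, 12.5 MHz

fs/2 = 12.75 MHz.
12.5 MHz ≤ fs/2 = 12.75 MHz, passes unchanged.
64.5 MHz mod fs = 13.5 MHz.
13.5 MHz > fs/2 = 12.75 MHz, folds to fs − 13.5 MHz = 12 MHz.
30 MHz mod fs = 4.5 MHz.
4.5 MHz ≤ fs/2 = 12.75 MHz, appears at 4.5 MHz.
100 MHz mod fs = 23.5 MHz.
23.5 MHz > fs/2 = 12.75 MHz, folds to fs − 23.5 MHz = 2 MHz.
41.5 MHz mod fs = 16 MHz.
16 MHz > fs/2 = 12.75 MHz, folds to fs − 16 MHz = 9.5 MHz.
Distinct values: {2 MHz, 4.5 MHz, 9.5 MHz, 12 MHz, 12.5 MHz}.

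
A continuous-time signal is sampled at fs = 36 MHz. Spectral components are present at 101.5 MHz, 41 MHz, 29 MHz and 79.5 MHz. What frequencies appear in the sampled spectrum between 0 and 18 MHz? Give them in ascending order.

5 MHz, 6.5 MHz, 7 MHz, 7.5 MHz

fs/2 = 18 MHz.
101.5 MHz mod fs = 29.5 MHz.
29.5 MHz > fs/2 = 18 MHz, folds to fs − 29.5 MHz = 6.5 MHz.
41 MHz mod fs = 5 MHz.
5 MHz ≤ fs/2 = 18 MHz, appears at 5 MHz.
29 MHz > fs/2 = 18 MHz, folds to fs − 29 MHz = 7 MHz.
79.5 MHz mod fs = 7.5 MHz.
7.5 MHz ≤ fs/2 = 18 MHz, appears at 7.5 MHz.
Distinct values: {5 MHz, 6.5 MHz, 7 MHz, 7.5 MHz}.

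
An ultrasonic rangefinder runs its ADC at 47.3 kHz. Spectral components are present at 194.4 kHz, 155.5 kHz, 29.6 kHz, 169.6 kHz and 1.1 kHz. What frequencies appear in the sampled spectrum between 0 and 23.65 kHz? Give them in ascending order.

1.1 kHz, 5.2 kHz, 13.6 kHz, 17.7 kHz, 19.6 kHz

fs/2 = 23.65 kHz.
194.4 kHz mod fs = 5.2 kHz.
5.2 kHz ≤ fs/2 = 23.65 kHz, appears at 5.2 kHz.
155.5 kHz mod fs = 13.6 kHz.
13.6 kHz ≤ fs/2 = 23.65 kHz, appears at 13.6 kHz.
29.6 kHz > fs/2 = 23.65 kHz, folds to fs − 29.6 kHz = 17.7 kHz.
169.6 kHz mod fs = 27.7 kHz.
27.7 kHz > fs/2 = 23.65 kHz, folds to fs − 27.7 kHz = 19.6 kHz.
1.1 kHz ≤ fs/2 = 23.65 kHz, passes unchanged.
Distinct values: {1.1 kHz, 5.2 kHz, 13.6 kHz, 17.7 kHz, 19.6 kHz}.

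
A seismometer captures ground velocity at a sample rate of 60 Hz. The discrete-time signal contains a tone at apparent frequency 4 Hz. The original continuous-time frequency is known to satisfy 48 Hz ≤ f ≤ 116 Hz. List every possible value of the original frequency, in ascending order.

56 Hz, 64 Hz, 116 Hz

Frequencies that alias to 4 Hz are k·fs ± 4 Hz for integer k ≥ 0.
k=0: 4 Hz.
k=1: 56 Hz, 64 Hz.
k=2: 116 Hz, 124 Hz.
k=3: 176 Hz, 184 Hz.
Within [48 Hz, 116 Hz]: 56 Hz, 64 Hz, 116 Hz.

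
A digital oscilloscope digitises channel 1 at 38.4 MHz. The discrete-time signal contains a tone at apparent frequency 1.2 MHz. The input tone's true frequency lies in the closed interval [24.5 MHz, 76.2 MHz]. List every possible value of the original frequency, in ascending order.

Frequencies that alias to 1.2 MHz are k·fs ± 1.2 MHz for integer k ≥ 0.
k=0: 1.2 MHz.
k=1: 37.2 MHz, 39.6 MHz.
k=2: 75.6 MHz, 78 MHz.
k=3: 114 MHz, 116.4 MHz.
Within [24.5 MHz, 76.2 MHz]: 37.2 MHz, 39.6 MHz, 75.6 MHz.

37.2 MHz, 39.6 MHz, 75.6 MHz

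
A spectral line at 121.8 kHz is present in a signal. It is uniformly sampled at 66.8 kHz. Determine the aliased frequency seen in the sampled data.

11.8 kHz

121.8 kHz mod fs = 55 kHz.
55 kHz > fs/2 = 33.4 kHz, folds to fs − 55 kHz = 11.8 kHz.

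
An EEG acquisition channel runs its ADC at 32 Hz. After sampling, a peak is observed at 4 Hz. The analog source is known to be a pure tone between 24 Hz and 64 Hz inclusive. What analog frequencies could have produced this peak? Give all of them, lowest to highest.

28 Hz, 36 Hz, 60 Hz

Frequencies that alias to 4 Hz are k·fs ± 4 Hz for integer k ≥ 0.
k=0: 4 Hz.
k=1: 28 Hz, 36 Hz.
k=2: 60 Hz, 68 Hz.
k=3: 92 Hz, 100 Hz.
Within [24 Hz, 64 Hz]: 28 Hz, 36 Hz, 60 Hz.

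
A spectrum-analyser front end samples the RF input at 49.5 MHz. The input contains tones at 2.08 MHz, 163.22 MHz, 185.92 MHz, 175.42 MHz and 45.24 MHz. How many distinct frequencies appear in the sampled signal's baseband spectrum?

5

fs/2 = 24.75 MHz.
2.08 MHz ≤ fs/2 = 24.75 MHz, passes unchanged.
163.22 MHz mod fs = 14.72 MHz.
14.72 MHz ≤ fs/2 = 24.75 MHz, appears at 14.72 MHz.
185.92 MHz mod fs = 37.42 MHz.
37.42 MHz > fs/2 = 24.75 MHz, folds to fs − 37.42 MHz = 12.08 MHz.
175.42 MHz mod fs = 26.92 MHz.
26.92 MHz > fs/2 = 24.75 MHz, folds to fs − 26.92 MHz = 22.58 MHz.
45.24 MHz > fs/2 = 24.75 MHz, folds to fs − 45.24 MHz = 4.26 MHz.
Distinct values: {2.08 MHz, 4.26 MHz, 12.08 MHz, 14.72 MHz, 22.58 MHz} → 5.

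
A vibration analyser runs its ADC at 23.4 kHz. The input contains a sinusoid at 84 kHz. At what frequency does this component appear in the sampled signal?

84 kHz mod fs = 13.8 kHz.
13.8 kHz > fs/2 = 11.7 kHz, folds to fs − 13.8 kHz = 9.6 kHz.

9.6 kHz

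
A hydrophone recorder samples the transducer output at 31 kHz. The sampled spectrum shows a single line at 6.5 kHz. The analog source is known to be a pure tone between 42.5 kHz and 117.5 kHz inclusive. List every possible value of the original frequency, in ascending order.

55.5 kHz, 68.5 kHz, 86.5 kHz, 99.5 kHz, 117.5 kHz

Frequencies that alias to 6.5 kHz are k·fs ± 6.5 kHz for integer k ≥ 0.
k=0: 6.5 kHz.
k=1: 24.5 kHz, 37.5 kHz.
k=2: 55.5 kHz, 68.5 kHz.
k=3: 86.5 kHz, 99.5 kHz.
k=4: 117.5 kHz, 130.5 kHz.
k=5: 148.5 kHz, 161.5 kHz.
Within [42.5 kHz, 117.5 kHz]: 55.5 kHz, 68.5 kHz, 86.5 kHz, 99.5 kHz, 117.5 kHz.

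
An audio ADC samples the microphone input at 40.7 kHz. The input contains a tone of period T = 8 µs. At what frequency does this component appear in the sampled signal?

T = 8 µs → f = 1/T = 125 kHz.
125 kHz mod fs = 2.9 kHz.
2.9 kHz ≤ fs/2 = 20.35 kHz, appears at 2.9 kHz.

2.9 kHz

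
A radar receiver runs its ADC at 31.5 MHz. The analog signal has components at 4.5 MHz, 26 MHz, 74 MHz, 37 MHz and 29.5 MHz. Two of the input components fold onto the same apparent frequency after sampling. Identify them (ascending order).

fs/2 = 15.75 MHz.
4.5 MHz ≤ fs/2 = 15.75 MHz, passes unchanged.
26 MHz > fs/2 = 15.75 MHz, folds to fs − 26 MHz = 5.5 MHz.
74 MHz mod fs = 11 MHz.
11 MHz ≤ fs/2 = 15.75 MHz, appears at 11 MHz.
37 MHz mod fs = 5.5 MHz.
5.5 MHz ≤ fs/2 = 15.75 MHz, appears at 5.5 MHz.
29.5 MHz > fs/2 = 15.75 MHz, folds to fs − 29.5 MHz = 2 MHz.
26 MHz and 37 MHz both map to 5.5 MHz.

26 MHz, 37 MHz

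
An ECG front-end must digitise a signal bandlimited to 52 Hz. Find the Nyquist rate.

Nyquist rate = 2 × 52 Hz = 104 Hz.

104 Hz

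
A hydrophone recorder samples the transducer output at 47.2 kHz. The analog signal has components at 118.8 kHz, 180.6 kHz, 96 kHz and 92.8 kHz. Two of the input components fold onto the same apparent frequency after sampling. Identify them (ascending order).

92.8 kHz, 96 kHz

fs/2 = 23.6 kHz.
118.8 kHz mod fs = 24.4 kHz.
24.4 kHz > fs/2 = 23.6 kHz, folds to fs − 24.4 kHz = 22.8 kHz.
180.6 kHz mod fs = 39 kHz.
39 kHz > fs/2 = 23.6 kHz, folds to fs − 39 kHz = 8.2 kHz.
96 kHz mod fs = 1.6 kHz.
1.6 kHz ≤ fs/2 = 23.6 kHz, appears at 1.6 kHz.
92.8 kHz mod fs = 45.6 kHz.
45.6 kHz > fs/2 = 23.6 kHz, folds to fs − 45.6 kHz = 1.6 kHz.
92.8 kHz and 96 kHz both map to 1.6 kHz.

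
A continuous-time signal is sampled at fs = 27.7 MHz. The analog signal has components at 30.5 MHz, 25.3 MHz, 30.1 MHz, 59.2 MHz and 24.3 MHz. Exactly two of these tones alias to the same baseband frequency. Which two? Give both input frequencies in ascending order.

25.3 MHz, 30.1 MHz

fs/2 = 13.85 MHz.
30.5 MHz mod fs = 2.8 MHz.
2.8 MHz ≤ fs/2 = 13.85 MHz, appears at 2.8 MHz.
25.3 MHz > fs/2 = 13.85 MHz, folds to fs − 25.3 MHz = 2.4 MHz.
30.1 MHz mod fs = 2.4 MHz.
2.4 MHz ≤ fs/2 = 13.85 MHz, appears at 2.4 MHz.
59.2 MHz mod fs = 3.8 MHz.
3.8 MHz ≤ fs/2 = 13.85 MHz, appears at 3.8 MHz.
24.3 MHz > fs/2 = 13.85 MHz, folds to fs − 24.3 MHz = 3.4 MHz.
25.3 MHz and 30.1 MHz both map to 2.4 MHz.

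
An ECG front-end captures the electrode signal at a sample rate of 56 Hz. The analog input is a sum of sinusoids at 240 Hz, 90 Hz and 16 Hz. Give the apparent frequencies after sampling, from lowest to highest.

16 Hz, 22 Hz

fs/2 = 28 Hz.
240 Hz mod fs = 16 Hz.
16 Hz ≤ fs/2 = 28 Hz, appears at 16 Hz.
90 Hz mod fs = 34 Hz.
34 Hz > fs/2 = 28 Hz, folds to fs − 34 Hz = 22 Hz.
16 Hz ≤ fs/2 = 28 Hz, passes unchanged.
Distinct values: {16 Hz, 22 Hz}.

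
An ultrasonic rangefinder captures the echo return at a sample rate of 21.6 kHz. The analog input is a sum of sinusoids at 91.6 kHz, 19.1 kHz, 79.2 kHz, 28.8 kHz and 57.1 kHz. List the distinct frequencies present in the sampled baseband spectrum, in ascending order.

fs/2 = 10.8 kHz.
91.6 kHz mod fs = 5.2 kHz.
5.2 kHz ≤ fs/2 = 10.8 kHz, appears at 5.2 kHz.
19.1 kHz > fs/2 = 10.8 kHz, folds to fs − 19.1 kHz = 2.5 kHz.
79.2 kHz mod fs = 14.4 kHz.
14.4 kHz > fs/2 = 10.8 kHz, folds to fs − 14.4 kHz = 7.2 kHz.
28.8 kHz mod fs = 7.2 kHz.
7.2 kHz ≤ fs/2 = 10.8 kHz, appears at 7.2 kHz.
57.1 kHz mod fs = 13.9 kHz.
13.9 kHz > fs/2 = 10.8 kHz, folds to fs − 13.9 kHz = 7.7 kHz.
Distinct values: {2.5 kHz, 5.2 kHz, 7.2 kHz, 7.7 kHz}.

2.5 kHz, 5.2 kHz, 7.2 kHz, 7.7 kHz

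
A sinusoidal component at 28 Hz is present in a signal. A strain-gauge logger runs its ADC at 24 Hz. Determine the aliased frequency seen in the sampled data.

4 Hz

28 Hz mod fs = 4 Hz.
4 Hz ≤ fs/2 = 12 Hz, appears at 4 Hz.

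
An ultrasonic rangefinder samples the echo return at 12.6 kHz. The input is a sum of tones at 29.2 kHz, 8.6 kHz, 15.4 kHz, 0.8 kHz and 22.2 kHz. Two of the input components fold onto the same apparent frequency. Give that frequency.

4 kHz

fs/2 = 6.3 kHz.
29.2 kHz mod fs = 4 kHz.
4 kHz ≤ fs/2 = 6.3 kHz, appears at 4 kHz.
8.6 kHz > fs/2 = 6.3 kHz, folds to fs − 8.6 kHz = 4 kHz.
15.4 kHz mod fs = 2.8 kHz.
2.8 kHz ≤ fs/2 = 6.3 kHz, appears at 2.8 kHz.
0.8 kHz ≤ fs/2 = 6.3 kHz, passes unchanged.
22.2 kHz mod fs = 9.6 kHz.
9.6 kHz > fs/2 = 6.3 kHz, folds to fs − 9.6 kHz = 3 kHz.
8.6 kHz and 29.2 kHz both map to 4 kHz.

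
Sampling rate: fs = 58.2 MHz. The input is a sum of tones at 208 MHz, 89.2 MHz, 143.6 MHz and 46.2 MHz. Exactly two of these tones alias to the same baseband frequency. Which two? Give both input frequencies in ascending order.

fs/2 = 29.1 MHz.
208 MHz mod fs = 33.4 MHz.
33.4 MHz > fs/2 = 29.1 MHz, folds to fs − 33.4 MHz = 24.8 MHz.
89.2 MHz mod fs = 31 MHz.
31 MHz > fs/2 = 29.1 MHz, folds to fs − 31 MHz = 27.2 MHz.
143.6 MHz mod fs = 27.2 MHz.
27.2 MHz ≤ fs/2 = 29.1 MHz, appears at 27.2 MHz.
46.2 MHz > fs/2 = 29.1 MHz, folds to fs − 46.2 MHz = 12 MHz.
89.2 MHz and 143.6 MHz both map to 27.2 MHz.

89.2 MHz, 143.6 MHz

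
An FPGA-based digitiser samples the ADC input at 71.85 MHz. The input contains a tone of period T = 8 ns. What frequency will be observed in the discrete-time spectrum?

18.7 MHz

T = 8 ns → f = 1/T = 125 MHz.
125 MHz mod fs = 53.15 MHz.
53.15 MHz > fs/2 = 35.925 MHz, folds to fs − 53.15 MHz = 18.7 MHz.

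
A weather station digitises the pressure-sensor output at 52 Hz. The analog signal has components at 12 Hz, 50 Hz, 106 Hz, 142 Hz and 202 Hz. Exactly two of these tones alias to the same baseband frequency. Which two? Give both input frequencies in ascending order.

50 Hz, 106 Hz

fs/2 = 26 Hz.
12 Hz ≤ fs/2 = 26 Hz, passes unchanged.
50 Hz > fs/2 = 26 Hz, folds to fs − 50 Hz = 2 Hz.
106 Hz mod fs = 2 Hz.
2 Hz ≤ fs/2 = 26 Hz, appears at 2 Hz.
142 Hz mod fs = 38 Hz.
38 Hz > fs/2 = 26 Hz, folds to fs − 38 Hz = 14 Hz.
202 Hz mod fs = 46 Hz.
46 Hz > fs/2 = 26 Hz, folds to fs − 46 Hz = 6 Hz.
50 Hz and 106 Hz both map to 2 Hz.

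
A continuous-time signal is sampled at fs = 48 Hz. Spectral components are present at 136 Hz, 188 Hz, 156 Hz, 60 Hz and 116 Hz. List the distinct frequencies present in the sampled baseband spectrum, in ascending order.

4 Hz, 8 Hz, 12 Hz, 20 Hz

fs/2 = 24 Hz.
136 Hz mod fs = 40 Hz.
40 Hz > fs/2 = 24 Hz, folds to fs − 40 Hz = 8 Hz.
188 Hz mod fs = 44 Hz.
44 Hz > fs/2 = 24 Hz, folds to fs − 44 Hz = 4 Hz.
156 Hz mod fs = 12 Hz.
12 Hz ≤ fs/2 = 24 Hz, appears at 12 Hz.
60 Hz mod fs = 12 Hz.
12 Hz ≤ fs/2 = 24 Hz, appears at 12 Hz.
116 Hz mod fs = 20 Hz.
20 Hz ≤ fs/2 = 24 Hz, appears at 20 Hz.
Distinct values: {4 Hz, 8 Hz, 12 Hz, 20 Hz}.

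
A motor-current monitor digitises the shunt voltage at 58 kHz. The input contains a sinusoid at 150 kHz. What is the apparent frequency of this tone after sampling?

24 kHz

150 kHz mod fs = 34 kHz.
34 kHz > fs/2 = 29 kHz, folds to fs − 34 kHz = 24 kHz.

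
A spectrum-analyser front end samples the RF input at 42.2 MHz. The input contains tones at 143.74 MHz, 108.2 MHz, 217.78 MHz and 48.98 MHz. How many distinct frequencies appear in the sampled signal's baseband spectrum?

3

fs/2 = 21.1 MHz.
143.74 MHz mod fs = 17.14 MHz.
17.14 MHz ≤ fs/2 = 21.1 MHz, appears at 17.14 MHz.
108.2 MHz mod fs = 23.8 MHz.
23.8 MHz > fs/2 = 21.1 MHz, folds to fs − 23.8 MHz = 18.4 MHz.
217.78 MHz mod fs = 6.78 MHz.
6.78 MHz ≤ fs/2 = 21.1 MHz, appears at 6.78 MHz.
48.98 MHz mod fs = 6.78 MHz.
6.78 MHz ≤ fs/2 = 21.1 MHz, appears at 6.78 MHz.
Distinct values: {6.78 MHz, 17.14 MHz, 18.4 MHz} → 3.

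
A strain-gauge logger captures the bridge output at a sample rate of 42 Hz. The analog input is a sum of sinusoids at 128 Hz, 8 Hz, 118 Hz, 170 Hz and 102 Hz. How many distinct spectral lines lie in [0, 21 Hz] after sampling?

3

fs/2 = 21 Hz.
128 Hz mod fs = 2 Hz.
2 Hz ≤ fs/2 = 21 Hz, appears at 2 Hz.
8 Hz ≤ fs/2 = 21 Hz, passes unchanged.
118 Hz mod fs = 34 Hz.
34 Hz > fs/2 = 21 Hz, folds to fs − 34 Hz = 8 Hz.
170 Hz mod fs = 2 Hz.
2 Hz ≤ fs/2 = 21 Hz, appears at 2 Hz.
102 Hz mod fs = 18 Hz.
18 Hz ≤ fs/2 = 21 Hz, appears at 18 Hz.
Distinct values: {2 Hz, 8 Hz, 18 Hz} → 3.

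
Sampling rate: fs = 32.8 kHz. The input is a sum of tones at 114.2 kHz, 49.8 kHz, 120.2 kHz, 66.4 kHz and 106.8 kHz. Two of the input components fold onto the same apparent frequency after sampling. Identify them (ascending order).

49.8 kHz, 114.2 kHz

fs/2 = 16.4 kHz.
114.2 kHz mod fs = 15.8 kHz.
15.8 kHz ≤ fs/2 = 16.4 kHz, appears at 15.8 kHz.
49.8 kHz mod fs = 17 kHz.
17 kHz > fs/2 = 16.4 kHz, folds to fs − 17 kHz = 15.8 kHz.
120.2 kHz mod fs = 21.8 kHz.
21.8 kHz > fs/2 = 16.4 kHz, folds to fs − 21.8 kHz = 11 kHz.
66.4 kHz mod fs = 0.8 kHz.
0.8 kHz ≤ fs/2 = 16.4 kHz, appears at 0.8 kHz.
106.8 kHz mod fs = 8.4 kHz.
8.4 kHz ≤ fs/2 = 16.4 kHz, appears at 8.4 kHz.
49.8 kHz and 114.2 kHz both map to 15.8 kHz.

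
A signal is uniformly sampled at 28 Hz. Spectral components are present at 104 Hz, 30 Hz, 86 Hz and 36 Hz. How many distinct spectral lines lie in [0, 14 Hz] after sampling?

2

fs/2 = 14 Hz.
104 Hz mod fs = 20 Hz.
20 Hz > fs/2 = 14 Hz, folds to fs − 20 Hz = 8 Hz.
30 Hz mod fs = 2 Hz.
2 Hz ≤ fs/2 = 14 Hz, appears at 2 Hz.
86 Hz mod fs = 2 Hz.
2 Hz ≤ fs/2 = 14 Hz, appears at 2 Hz.
36 Hz mod fs = 8 Hz.
8 Hz ≤ fs/2 = 14 Hz, appears at 8 Hz.
Distinct values: {2 Hz, 8 Hz} → 2.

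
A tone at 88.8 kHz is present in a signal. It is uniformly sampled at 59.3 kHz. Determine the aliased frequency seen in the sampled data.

29.5 kHz

88.8 kHz mod fs = 29.5 kHz.
29.5 kHz ≤ fs/2 = 29.65 kHz, appears at 29.5 kHz.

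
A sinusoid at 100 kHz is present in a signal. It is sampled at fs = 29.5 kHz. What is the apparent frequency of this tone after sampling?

100 kHz mod fs = 11.5 kHz.
11.5 kHz ≤ fs/2 = 14.75 kHz, appears at 11.5 kHz.

11.5 kHz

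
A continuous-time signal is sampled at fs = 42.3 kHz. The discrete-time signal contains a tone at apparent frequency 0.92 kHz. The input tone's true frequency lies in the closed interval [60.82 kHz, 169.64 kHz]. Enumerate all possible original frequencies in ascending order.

83.68 kHz, 85.52 kHz, 125.98 kHz, 127.82 kHz, 168.28 kHz

Frequencies that alias to 0.92 kHz are k·fs ± 0.92 kHz for integer k ≥ 0.
k=0: 0.92 kHz.
k=1: 41.38 kHz, 43.22 kHz.
k=2: 83.68 kHz, 85.52 kHz.
k=3: 125.98 kHz, 127.82 kHz.
k=4: 168.28 kHz, 170.12 kHz.
k=5: 210.58 kHz, 212.42 kHz.
Within [60.82 kHz, 169.64 kHz]: 83.68 kHz, 85.52 kHz, 125.98 kHz, 127.82 kHz, 168.28 kHz.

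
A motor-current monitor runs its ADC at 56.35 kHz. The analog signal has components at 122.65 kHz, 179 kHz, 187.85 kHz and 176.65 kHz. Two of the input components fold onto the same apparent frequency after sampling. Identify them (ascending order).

122.65 kHz, 179 kHz

fs/2 = 28.175 kHz.
122.65 kHz mod fs = 9.95 kHz.
9.95 kHz ≤ fs/2 = 28.175 kHz, appears at 9.95 kHz.
179 kHz mod fs = 9.95 kHz.
9.95 kHz ≤ fs/2 = 28.175 kHz, appears at 9.95 kHz.
187.85 kHz mod fs = 18.8 kHz.
18.8 kHz ≤ fs/2 = 28.175 kHz, appears at 18.8 kHz.
176.65 kHz mod fs = 7.6 kHz.
7.6 kHz ≤ fs/2 = 28.175 kHz, appears at 7.6 kHz.
122.65 kHz and 179 kHz both map to 9.95 kHz.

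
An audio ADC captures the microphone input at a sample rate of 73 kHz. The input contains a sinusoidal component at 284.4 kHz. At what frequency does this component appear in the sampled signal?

7.6 kHz

284.4 kHz mod fs = 65.4 kHz.
65.4 kHz > fs/2 = 36.5 kHz, folds to fs − 65.4 kHz = 7.6 kHz.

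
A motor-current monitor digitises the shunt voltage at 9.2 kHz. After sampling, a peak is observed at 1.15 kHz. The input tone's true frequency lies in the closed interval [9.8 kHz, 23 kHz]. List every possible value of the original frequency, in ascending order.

10.35 kHz, 17.25 kHz, 19.55 kHz

Frequencies that alias to 1.15 kHz are k·fs ± 1.15 kHz for integer k ≥ 0.
k=0: 1.15 kHz.
k=1: 8.05 kHz, 10.35 kHz.
k=2: 17.25 kHz, 19.55 kHz.
k=3: 26.45 kHz, 28.75 kHz.
Within [9.8 kHz, 23 kHz]: 10.35 kHz, 17.25 kHz, 19.55 kHz.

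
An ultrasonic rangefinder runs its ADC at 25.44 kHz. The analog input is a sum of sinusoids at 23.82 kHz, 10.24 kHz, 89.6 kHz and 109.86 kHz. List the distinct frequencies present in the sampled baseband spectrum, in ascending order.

1.62 kHz, 8.1 kHz, 10.24 kHz, 12.16 kHz

fs/2 = 12.72 kHz.
23.82 kHz > fs/2 = 12.72 kHz, folds to fs − 23.82 kHz = 1.62 kHz.
10.24 kHz ≤ fs/2 = 12.72 kHz, passes unchanged.
89.6 kHz mod fs = 13.28 kHz.
13.28 kHz > fs/2 = 12.72 kHz, folds to fs − 13.28 kHz = 12.16 kHz.
109.86 kHz mod fs = 8.1 kHz.
8.1 kHz ≤ fs/2 = 12.72 kHz, appears at 8.1 kHz.
Distinct values: {1.62 kHz, 8.1 kHz, 10.24 kHz, 12.16 kHz}.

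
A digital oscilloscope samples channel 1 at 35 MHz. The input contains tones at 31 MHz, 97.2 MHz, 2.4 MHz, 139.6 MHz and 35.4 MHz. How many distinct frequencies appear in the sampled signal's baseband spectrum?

4

fs/2 = 17.5 MHz.
31 MHz > fs/2 = 17.5 MHz, folds to fs − 31 MHz = 4 MHz.
97.2 MHz mod fs = 27.2 MHz.
27.2 MHz > fs/2 = 17.5 MHz, folds to fs − 27.2 MHz = 7.8 MHz.
2.4 MHz ≤ fs/2 = 17.5 MHz, passes unchanged.
139.6 MHz mod fs = 34.6 MHz.
34.6 MHz > fs/2 = 17.5 MHz, folds to fs − 34.6 MHz = 0.4 MHz.
35.4 MHz mod fs = 0.4 MHz.
0.4 MHz ≤ fs/2 = 17.5 MHz, appears at 0.4 MHz.
Distinct values: {0.4 MHz, 2.4 MHz, 4 MHz, 7.8 MHz} → 4.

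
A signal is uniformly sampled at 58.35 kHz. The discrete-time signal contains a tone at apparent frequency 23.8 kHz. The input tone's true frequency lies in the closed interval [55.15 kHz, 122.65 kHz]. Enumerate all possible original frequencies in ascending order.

82.15 kHz, 92.9 kHz

Frequencies that alias to 23.8 kHz are k·fs ± 23.8 kHz for integer k ≥ 0.
k=0: 23.8 kHz.
k=1: 34.55 kHz, 82.15 kHz.
k=2: 92.9 kHz, 140.5 kHz.
k=3: 151.25 kHz, 198.85 kHz.
Within [55.15 kHz, 122.65 kHz]: 82.15 kHz, 92.9 kHz.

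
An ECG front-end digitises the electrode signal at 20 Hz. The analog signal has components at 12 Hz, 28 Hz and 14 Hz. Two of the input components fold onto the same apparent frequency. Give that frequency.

8 Hz

fs/2 = 10 Hz.
12 Hz > fs/2 = 10 Hz, folds to fs − 12 Hz = 8 Hz.
28 Hz mod fs = 8 Hz.
8 Hz ≤ fs/2 = 10 Hz, appears at 8 Hz.
14 Hz > fs/2 = 10 Hz, folds to fs − 14 Hz = 6 Hz.
12 Hz and 28 Hz both map to 8 Hz.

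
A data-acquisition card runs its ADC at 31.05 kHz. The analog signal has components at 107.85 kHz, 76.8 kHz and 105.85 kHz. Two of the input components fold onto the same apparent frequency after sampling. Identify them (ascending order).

fs/2 = 15.525 kHz.
107.85 kHz mod fs = 14.7 kHz.
14.7 kHz ≤ fs/2 = 15.525 kHz, appears at 14.7 kHz.
76.8 kHz mod fs = 14.7 kHz.
14.7 kHz ≤ fs/2 = 15.525 kHz, appears at 14.7 kHz.
105.85 kHz mod fs = 12.7 kHz.
12.7 kHz ≤ fs/2 = 15.525 kHz, appears at 12.7 kHz.
76.8 kHz and 107.85 kHz both map to 14.7 kHz.

76.8 kHz, 107.85 kHz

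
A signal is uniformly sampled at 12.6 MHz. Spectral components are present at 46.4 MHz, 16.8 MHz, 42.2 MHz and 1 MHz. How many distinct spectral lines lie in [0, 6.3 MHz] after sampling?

fs/2 = 6.3 MHz.
46.4 MHz mod fs = 8.6 MHz.
8.6 MHz > fs/2 = 6.3 MHz, folds to fs − 8.6 MHz = 4 MHz.
16.8 MHz mod fs = 4.2 MHz.
4.2 MHz ≤ fs/2 = 6.3 MHz, appears at 4.2 MHz.
42.2 MHz mod fs = 4.4 MHz.
4.4 MHz ≤ fs/2 = 6.3 MHz, appears at 4.4 MHz.
1 MHz ≤ fs/2 = 6.3 MHz, passes unchanged.
Distinct values: {1 MHz, 4 MHz, 4.2 MHz, 4.4 MHz} → 4.

4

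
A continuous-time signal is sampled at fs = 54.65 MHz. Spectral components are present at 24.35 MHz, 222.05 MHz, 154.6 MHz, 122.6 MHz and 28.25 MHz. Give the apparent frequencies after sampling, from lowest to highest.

fs/2 = 27.325 MHz.
24.35 MHz ≤ fs/2 = 27.325 MHz, passes unchanged.
222.05 MHz mod fs = 3.45 MHz.
3.45 MHz ≤ fs/2 = 27.325 MHz, appears at 3.45 MHz.
154.6 MHz mod fs = 45.3 MHz.
45.3 MHz > fs/2 = 27.325 MHz, folds to fs − 45.3 MHz = 9.35 MHz.
122.6 MHz mod fs = 13.3 MHz.
13.3 MHz ≤ fs/2 = 27.325 MHz, appears at 13.3 MHz.
28.25 MHz > fs/2 = 27.325 MHz, folds to fs − 28.25 MHz = 26.4 MHz.
Distinct values: {3.45 MHz, 9.35 MHz, 13.3 MHz, 24.35 MHz, 26.4 MHz}.

3.45 MHz, 9.35 MHz, 13.3 MHz, 24.35 MHz, 26.4 MHz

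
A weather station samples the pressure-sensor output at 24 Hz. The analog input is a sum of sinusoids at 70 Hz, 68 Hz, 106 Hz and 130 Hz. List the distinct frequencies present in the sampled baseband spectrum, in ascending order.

fs/2 = 12 Hz.
70 Hz mod fs = 22 Hz.
22 Hz > fs/2 = 12 Hz, folds to fs − 22 Hz = 2 Hz.
68 Hz mod fs = 20 Hz.
20 Hz > fs/2 = 12 Hz, folds to fs − 20 Hz = 4 Hz.
106 Hz mod fs = 10 Hz.
10 Hz ≤ fs/2 = 12 Hz, appears at 10 Hz.
130 Hz mod fs = 10 Hz.
10 Hz ≤ fs/2 = 12 Hz, appears at 10 Hz.
Distinct values: {2 Hz, 4 Hz, 10 Hz}.

2 Hz, 4 Hz, 10 Hz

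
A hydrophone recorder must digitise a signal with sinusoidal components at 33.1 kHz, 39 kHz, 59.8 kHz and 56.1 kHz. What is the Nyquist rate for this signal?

119.6 kHz

Highest-frequency component: 59.8 kHz.
Nyquist rate = 2 × 59.8 kHz = 119.6 kHz.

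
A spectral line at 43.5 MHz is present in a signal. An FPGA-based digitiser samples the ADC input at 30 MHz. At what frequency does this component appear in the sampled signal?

13.5 MHz

43.5 MHz mod fs = 13.5 MHz.
13.5 MHz ≤ fs/2 = 15 MHz, appears at 13.5 MHz.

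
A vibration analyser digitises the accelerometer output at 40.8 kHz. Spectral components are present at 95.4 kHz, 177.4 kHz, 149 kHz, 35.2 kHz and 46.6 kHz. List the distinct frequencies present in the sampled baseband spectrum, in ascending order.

fs/2 = 20.4 kHz.
95.4 kHz mod fs = 13.8 kHz.
13.8 kHz ≤ fs/2 = 20.4 kHz, appears at 13.8 kHz.
177.4 kHz mod fs = 14.2 kHz.
14.2 kHz ≤ fs/2 = 20.4 kHz, appears at 14.2 kHz.
149 kHz mod fs = 26.6 kHz.
26.6 kHz > fs/2 = 20.4 kHz, folds to fs − 26.6 kHz = 14.2 kHz.
35.2 kHz > fs/2 = 20.4 kHz, folds to fs − 35.2 kHz = 5.6 kHz.
46.6 kHz mod fs = 5.8 kHz.
5.8 kHz ≤ fs/2 = 20.4 kHz, appears at 5.8 kHz.
Distinct values: {5.6 kHz, 5.8 kHz, 13.8 kHz, 14.2 kHz}.

5.6 kHz, 5.8 kHz, 13.8 kHz, 14.2 kHz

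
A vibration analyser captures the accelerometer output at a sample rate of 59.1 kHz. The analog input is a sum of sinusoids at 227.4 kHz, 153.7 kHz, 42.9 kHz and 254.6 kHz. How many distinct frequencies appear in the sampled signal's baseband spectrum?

4

fs/2 = 29.55 kHz.
227.4 kHz mod fs = 50.1 kHz.
50.1 kHz > fs/2 = 29.55 kHz, folds to fs − 50.1 kHz = 9 kHz.
153.7 kHz mod fs = 35.5 kHz.
35.5 kHz > fs/2 = 29.55 kHz, folds to fs − 35.5 kHz = 23.6 kHz.
42.9 kHz > fs/2 = 29.55 kHz, folds to fs − 42.9 kHz = 16.2 kHz.
254.6 kHz mod fs = 18.2 kHz.
18.2 kHz ≤ fs/2 = 29.55 kHz, appears at 18.2 kHz.
Distinct values: {9 kHz, 16.2 kHz, 18.2 kHz, 23.6 kHz} → 4.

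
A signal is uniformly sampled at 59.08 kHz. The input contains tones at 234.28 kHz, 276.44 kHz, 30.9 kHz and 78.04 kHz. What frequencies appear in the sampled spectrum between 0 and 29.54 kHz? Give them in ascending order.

2.04 kHz, 18.96 kHz, 28.18 kHz

fs/2 = 29.54 kHz.
234.28 kHz mod fs = 57.04 kHz.
57.04 kHz > fs/2 = 29.54 kHz, folds to fs − 57.04 kHz = 2.04 kHz.
276.44 kHz mod fs = 40.12 kHz.
40.12 kHz > fs/2 = 29.54 kHz, folds to fs − 40.12 kHz = 18.96 kHz.
30.9 kHz > fs/2 = 29.54 kHz, folds to fs − 30.9 kHz = 28.18 kHz.
78.04 kHz mod fs = 18.96 kHz.
18.96 kHz ≤ fs/2 = 29.54 kHz, appears at 18.96 kHz.
Distinct values: {2.04 kHz, 18.96 kHz, 28.18 kHz}.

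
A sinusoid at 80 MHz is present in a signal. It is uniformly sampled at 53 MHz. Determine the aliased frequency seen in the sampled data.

26 MHz

80 MHz mod fs = 27 MHz.
27 MHz > fs/2 = 26.5 MHz, folds to fs − 27 MHz = 26 MHz.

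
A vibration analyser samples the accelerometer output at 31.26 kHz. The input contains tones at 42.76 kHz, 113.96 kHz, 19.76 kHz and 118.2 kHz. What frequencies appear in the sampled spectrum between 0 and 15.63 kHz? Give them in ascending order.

6.84 kHz, 11.08 kHz, 11.5 kHz

fs/2 = 15.63 kHz.
42.76 kHz mod fs = 11.5 kHz.
11.5 kHz ≤ fs/2 = 15.63 kHz, appears at 11.5 kHz.
113.96 kHz mod fs = 20.18 kHz.
20.18 kHz > fs/2 = 15.63 kHz, folds to fs − 20.18 kHz = 11.08 kHz.
19.76 kHz > fs/2 = 15.63 kHz, folds to fs − 19.76 kHz = 11.5 kHz.
118.2 kHz mod fs = 24.42 kHz.
24.42 kHz > fs/2 = 15.63 kHz, folds to fs − 24.42 kHz = 6.84 kHz.
Distinct values: {6.84 kHz, 11.08 kHz, 11.5 kHz}.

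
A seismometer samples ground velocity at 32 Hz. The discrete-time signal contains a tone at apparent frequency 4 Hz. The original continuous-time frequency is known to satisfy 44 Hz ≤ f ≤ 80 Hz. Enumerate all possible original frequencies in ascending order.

60 Hz, 68 Hz

Frequencies that alias to 4 Hz are k·fs ± 4 Hz for integer k ≥ 0.
k=0: 4 Hz.
k=1: 28 Hz, 36 Hz.
k=2: 60 Hz, 68 Hz.
k=3: 92 Hz, 100 Hz.
Within [44 Hz, 80 Hz]: 60 Hz, 68 Hz.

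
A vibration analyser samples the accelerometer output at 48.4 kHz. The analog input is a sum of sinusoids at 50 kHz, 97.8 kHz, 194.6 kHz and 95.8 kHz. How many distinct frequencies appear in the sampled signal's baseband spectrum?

fs/2 = 24.2 kHz.
50 kHz mod fs = 1.6 kHz.
1.6 kHz ≤ fs/2 = 24.2 kHz, appears at 1.6 kHz.
97.8 kHz mod fs = 1 kHz.
1 kHz ≤ fs/2 = 24.2 kHz, appears at 1 kHz.
194.6 kHz mod fs = 1 kHz.
1 kHz ≤ fs/2 = 24.2 kHz, appears at 1 kHz.
95.8 kHz mod fs = 47.4 kHz.
47.4 kHz > fs/2 = 24.2 kHz, folds to fs − 47.4 kHz = 1 kHz.
Distinct values: {1 kHz, 1.6 kHz} → 2.

2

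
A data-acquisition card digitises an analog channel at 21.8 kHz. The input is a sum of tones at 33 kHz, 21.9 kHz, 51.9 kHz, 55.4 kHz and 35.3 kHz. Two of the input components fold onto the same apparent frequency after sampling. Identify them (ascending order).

fs/2 = 10.9 kHz.
33 kHz mod fs = 11.2 kHz.
11.2 kHz > fs/2 = 10.9 kHz, folds to fs − 11.2 kHz = 10.6 kHz.
21.9 kHz mod fs = 0.1 kHz.
0.1 kHz ≤ fs/2 = 10.9 kHz, appears at 0.1 kHz.
51.9 kHz mod fs = 8.3 kHz.
8.3 kHz ≤ fs/2 = 10.9 kHz, appears at 8.3 kHz.
55.4 kHz mod fs = 11.8 kHz.
11.8 kHz > fs/2 = 10.9 kHz, folds to fs − 11.8 kHz = 10 kHz.
35.3 kHz mod fs = 13.5 kHz.
13.5 kHz > fs/2 = 10.9 kHz, folds to fs − 13.5 kHz = 8.3 kHz.
35.3 kHz and 51.9 kHz both map to 8.3 kHz.

35.3 kHz, 51.9 kHz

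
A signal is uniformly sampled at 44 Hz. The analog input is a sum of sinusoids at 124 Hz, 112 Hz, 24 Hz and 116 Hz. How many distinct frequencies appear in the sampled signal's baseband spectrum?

3

fs/2 = 22 Hz.
124 Hz mod fs = 36 Hz.
36 Hz > fs/2 = 22 Hz, folds to fs − 36 Hz = 8 Hz.
112 Hz mod fs = 24 Hz.
24 Hz > fs/2 = 22 Hz, folds to fs − 24 Hz = 20 Hz.
24 Hz > fs/2 = 22 Hz, folds to fs − 24 Hz = 20 Hz.
116 Hz mod fs = 28 Hz.
28 Hz > fs/2 = 22 Hz, folds to fs − 28 Hz = 16 Hz.
Distinct values: {8 Hz, 16 Hz, 20 Hz} → 3.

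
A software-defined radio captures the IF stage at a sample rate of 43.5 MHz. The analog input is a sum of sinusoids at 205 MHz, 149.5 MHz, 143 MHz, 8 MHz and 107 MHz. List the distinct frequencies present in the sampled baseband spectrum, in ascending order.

fs/2 = 21.75 MHz.
205 MHz mod fs = 31 MHz.
31 MHz > fs/2 = 21.75 MHz, folds to fs − 31 MHz = 12.5 MHz.
149.5 MHz mod fs = 19 MHz.
19 MHz ≤ fs/2 = 21.75 MHz, appears at 19 MHz.
143 MHz mod fs = 12.5 MHz.
12.5 MHz ≤ fs/2 = 21.75 MHz, appears at 12.5 MHz.
8 MHz ≤ fs/2 = 21.75 MHz, passes unchanged.
107 MHz mod fs = 20 MHz.
20 MHz ≤ fs/2 = 21.75 MHz, appears at 20 MHz.
Distinct values: {8 MHz, 12.5 MHz, 19 MHz, 20 MHz}.

8 MHz, 12.5 MHz, 19 MHz, 20 MHz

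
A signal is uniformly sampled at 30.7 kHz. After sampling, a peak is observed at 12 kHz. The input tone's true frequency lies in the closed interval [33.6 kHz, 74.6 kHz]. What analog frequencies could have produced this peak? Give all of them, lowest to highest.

Frequencies that alias to 12 kHz are k·fs ± 12 kHz for integer k ≥ 0.
k=0: 12 kHz.
k=1: 18.7 kHz, 42.7 kHz.
k=2: 49.4 kHz, 73.4 kHz.
k=3: 80.1 kHz, 104.1 kHz.
Within [33.6 kHz, 74.6 kHz]: 42.7 kHz, 49.4 kHz, 73.4 kHz.

42.7 kHz, 49.4 kHz, 73.4 kHz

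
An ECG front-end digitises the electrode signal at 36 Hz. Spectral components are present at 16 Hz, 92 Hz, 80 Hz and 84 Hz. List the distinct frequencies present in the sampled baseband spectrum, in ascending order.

fs/2 = 18 Hz.
16 Hz ≤ fs/2 = 18 Hz, passes unchanged.
92 Hz mod fs = 20 Hz.
20 Hz > fs/2 = 18 Hz, folds to fs − 20 Hz = 16 Hz.
80 Hz mod fs = 8 Hz.
8 Hz ≤ fs/2 = 18 Hz, appears at 8 Hz.
84 Hz mod fs = 12 Hz.
12 Hz ≤ fs/2 = 18 Hz, appears at 12 Hz.
Distinct values: {8 Hz, 12 Hz, 16 Hz}.

8 Hz, 12 Hz, 16 Hz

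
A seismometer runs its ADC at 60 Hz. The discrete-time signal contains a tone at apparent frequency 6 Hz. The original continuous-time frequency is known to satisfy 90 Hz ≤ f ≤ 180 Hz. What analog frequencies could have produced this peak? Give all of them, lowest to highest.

114 Hz, 126 Hz, 174 Hz

Frequencies that alias to 6 Hz are k·fs ± 6 Hz for integer k ≥ 0.
k=0: 6 Hz.
k=1: 54 Hz, 66 Hz.
k=2: 114 Hz, 126 Hz.
k=3: 174 Hz, 186 Hz.
k=4: 234 Hz, 246 Hz.
Within [90 Hz, 180 Hz]: 114 Hz, 126 Hz, 174 Hz.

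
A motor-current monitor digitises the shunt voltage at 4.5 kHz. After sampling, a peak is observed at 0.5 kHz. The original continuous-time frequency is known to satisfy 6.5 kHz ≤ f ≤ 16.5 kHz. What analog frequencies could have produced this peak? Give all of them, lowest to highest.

Frequencies that alias to 0.5 kHz are k·fs ± 0.5 kHz for integer k ≥ 0.
k=0: 0.5 kHz.
k=1: 4 kHz, 5 kHz.
k=2: 8.5 kHz, 9.5 kHz.
k=3: 13 kHz, 14 kHz.
k=4: 17.5 kHz, 18.5 kHz.
Within [6.5 kHz, 16.5 kHz]: 8.5 kHz, 9.5 kHz, 13 kHz, 14 kHz.

8.5 kHz, 9.5 kHz, 13 kHz, 14 kHz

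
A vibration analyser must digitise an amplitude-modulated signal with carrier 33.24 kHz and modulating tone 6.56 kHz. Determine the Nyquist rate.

AM sidebands sit at fc ± fm = 26.68 kHz and 39.8 kHz.
Highest-frequency component: 39.8 kHz.
Nyquist rate = 2 × 39.8 kHz = 79.6 kHz.

79.6 kHz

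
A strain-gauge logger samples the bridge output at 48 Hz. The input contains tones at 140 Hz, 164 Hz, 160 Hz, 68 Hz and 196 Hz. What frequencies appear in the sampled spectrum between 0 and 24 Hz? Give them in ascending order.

fs/2 = 24 Hz.
140 Hz mod fs = 44 Hz.
44 Hz > fs/2 = 24 Hz, folds to fs − 44 Hz = 4 Hz.
164 Hz mod fs = 20 Hz.
20 Hz ≤ fs/2 = 24 Hz, appears at 20 Hz.
160 Hz mod fs = 16 Hz.
16 Hz ≤ fs/2 = 24 Hz, appears at 16 Hz.
68 Hz mod fs = 20 Hz.
20 Hz ≤ fs/2 = 24 Hz, appears at 20 Hz.
196 Hz mod fs = 4 Hz.
4 Hz ≤ fs/2 = 24 Hz, appears at 4 Hz.
Distinct values: {4 Hz, 16 Hz, 20 Hz}.

4 Hz, 16 Hz, 20 Hz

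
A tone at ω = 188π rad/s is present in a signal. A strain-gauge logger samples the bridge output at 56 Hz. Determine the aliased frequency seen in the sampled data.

18 Hz

ω = 188π rad/s → f = ω/(2π) = 94 Hz.
94 Hz mod fs = 38 Hz.
38 Hz > fs/2 = 28 Hz, folds to fs − 38 Hz = 18 Hz.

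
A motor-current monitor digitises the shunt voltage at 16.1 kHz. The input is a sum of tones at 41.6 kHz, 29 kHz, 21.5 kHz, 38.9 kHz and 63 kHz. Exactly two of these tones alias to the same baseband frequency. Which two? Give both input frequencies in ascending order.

38.9 kHz, 41.6 kHz

fs/2 = 8.05 kHz.
41.6 kHz mod fs = 9.4 kHz.
9.4 kHz > fs/2 = 8.05 kHz, folds to fs − 9.4 kHz = 6.7 kHz.
29 kHz mod fs = 12.9 kHz.
12.9 kHz > fs/2 = 8.05 kHz, folds to fs − 12.9 kHz = 3.2 kHz.
21.5 kHz mod fs = 5.4 kHz.
5.4 kHz ≤ fs/2 = 8.05 kHz, appears at 5.4 kHz.
38.9 kHz mod fs = 6.7 kHz.
6.7 kHz ≤ fs/2 = 8.05 kHz, appears at 6.7 kHz.
63 kHz mod fs = 14.7 kHz.
14.7 kHz > fs/2 = 8.05 kHz, folds to fs − 14.7 kHz = 1.4 kHz.
38.9 kHz and 41.6 kHz both map to 6.7 kHz.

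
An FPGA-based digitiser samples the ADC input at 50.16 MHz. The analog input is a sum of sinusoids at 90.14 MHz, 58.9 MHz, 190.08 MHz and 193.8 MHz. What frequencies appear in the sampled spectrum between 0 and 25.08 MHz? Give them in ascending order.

fs/2 = 25.08 MHz.
90.14 MHz mod fs = 39.98 MHz.
39.98 MHz > fs/2 = 25.08 MHz, folds to fs − 39.98 MHz = 10.18 MHz.
58.9 MHz mod fs = 8.74 MHz.
8.74 MHz ≤ fs/2 = 25.08 MHz, appears at 8.74 MHz.
190.08 MHz mod fs = 39.6 MHz.
39.6 MHz > fs/2 = 25.08 MHz, folds to fs − 39.6 MHz = 10.56 MHz.
193.8 MHz mod fs = 43.32 MHz.
43.32 MHz > fs/2 = 25.08 MHz, folds to fs − 43.32 MHz = 6.84 MHz.
Distinct values: {6.84 MHz, 8.74 MHz, 10.18 MHz, 10.56 MHz}.

6.84 MHz, 8.74 MHz, 10.18 MHz, 10.56 MHz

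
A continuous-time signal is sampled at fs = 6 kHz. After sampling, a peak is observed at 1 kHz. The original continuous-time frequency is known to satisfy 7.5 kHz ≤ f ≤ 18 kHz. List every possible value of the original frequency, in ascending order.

Frequencies that alias to 1 kHz are k·fs ± 1 kHz for integer k ≥ 0.
k=0: 1 kHz.
k=1: 5 kHz, 7 kHz.
k=2: 11 kHz, 13 kHz.
k=3: 17 kHz, 19 kHz.
k=4: 23 kHz, 25 kHz.
Within [7.5 kHz, 18 kHz]: 11 kHz, 13 kHz, 17 kHz.

11 kHz, 13 kHz, 17 kHz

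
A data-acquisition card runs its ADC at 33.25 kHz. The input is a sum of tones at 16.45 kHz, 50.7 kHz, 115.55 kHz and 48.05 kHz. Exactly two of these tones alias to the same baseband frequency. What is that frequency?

15.8 kHz

fs/2 = 16.625 kHz.
16.45 kHz ≤ fs/2 = 16.625 kHz, passes unchanged.
50.7 kHz mod fs = 17.45 kHz.
17.45 kHz > fs/2 = 16.625 kHz, folds to fs − 17.45 kHz = 15.8 kHz.
115.55 kHz mod fs = 15.8 kHz.
15.8 kHz ≤ fs/2 = 16.625 kHz, appears at 15.8 kHz.
48.05 kHz mod fs = 14.8 kHz.
14.8 kHz ≤ fs/2 = 16.625 kHz, appears at 14.8 kHz.
50.7 kHz and 115.55 kHz both map to 15.8 kHz.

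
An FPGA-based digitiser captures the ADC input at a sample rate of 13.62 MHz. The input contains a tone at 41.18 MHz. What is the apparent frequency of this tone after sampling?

0.32 MHz

41.18 MHz mod fs = 0.32 MHz.
0.32 MHz ≤ fs/2 = 6.81 MHz, appears at 0.32 MHz.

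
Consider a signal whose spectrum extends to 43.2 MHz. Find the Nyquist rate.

Nyquist rate = 2 × 43.2 MHz = 86.4 MHz.

86.4 MHz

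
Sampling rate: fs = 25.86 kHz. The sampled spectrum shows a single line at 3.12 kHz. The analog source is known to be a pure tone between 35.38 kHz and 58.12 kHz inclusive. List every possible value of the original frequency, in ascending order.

Frequencies that alias to 3.12 kHz are k·fs ± 3.12 kHz for integer k ≥ 0.
k=0: 3.12 kHz.
k=1: 22.74 kHz, 28.98 kHz.
k=2: 48.6 kHz, 54.84 kHz.
k=3: 74.46 kHz, 80.7 kHz.
Within [35.38 kHz, 58.12 kHz]: 48.6 kHz, 54.84 kHz.

48.6 kHz, 54.84 kHz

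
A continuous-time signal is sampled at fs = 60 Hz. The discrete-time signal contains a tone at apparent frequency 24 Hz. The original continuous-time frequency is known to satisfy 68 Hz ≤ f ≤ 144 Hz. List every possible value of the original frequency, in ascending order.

84 Hz, 96 Hz, 144 Hz

Frequencies that alias to 24 Hz are k·fs ± 24 Hz for integer k ≥ 0.
k=0: 24 Hz.
k=1: 36 Hz, 84 Hz.
k=2: 96 Hz, 144 Hz.
k=3: 156 Hz, 204 Hz.
Within [68 Hz, 144 Hz]: 84 Hz, 96 Hz, 144 Hz.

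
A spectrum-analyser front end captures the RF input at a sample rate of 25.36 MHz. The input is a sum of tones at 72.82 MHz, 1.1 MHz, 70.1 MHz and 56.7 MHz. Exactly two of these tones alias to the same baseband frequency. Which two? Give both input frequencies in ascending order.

fs/2 = 12.68 MHz.
72.82 MHz mod fs = 22.1 MHz.
22.1 MHz > fs/2 = 12.68 MHz, folds to fs − 22.1 MHz = 3.26 MHz.
1.1 MHz ≤ fs/2 = 12.68 MHz, passes unchanged.
70.1 MHz mod fs = 19.38 MHz.
19.38 MHz > fs/2 = 12.68 MHz, folds to fs − 19.38 MHz = 5.98 MHz.
56.7 MHz mod fs = 5.98 MHz.
5.98 MHz ≤ fs/2 = 12.68 MHz, appears at 5.98 MHz.
56.7 MHz and 70.1 MHz both map to 5.98 MHz.

56.7 MHz, 70.1 MHz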